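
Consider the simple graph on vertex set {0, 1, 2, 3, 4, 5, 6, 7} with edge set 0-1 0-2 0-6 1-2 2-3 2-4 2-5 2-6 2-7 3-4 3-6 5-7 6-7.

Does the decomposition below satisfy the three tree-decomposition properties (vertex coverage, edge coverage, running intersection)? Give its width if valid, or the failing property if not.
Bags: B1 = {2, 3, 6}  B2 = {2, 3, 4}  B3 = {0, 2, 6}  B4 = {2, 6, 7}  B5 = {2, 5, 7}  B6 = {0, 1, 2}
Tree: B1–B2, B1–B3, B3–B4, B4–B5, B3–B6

Every vertex of G appears in some bag (union = {0, 1, 2, 3, 4, 5, 6, 7}); every edge is covered by a bag; and for each vertex v the set of bags containing v is connected in the bag tree. The decomposition is therefore valid. The largest bag has 3 vertices, so the width is 2.

Yes; width 2.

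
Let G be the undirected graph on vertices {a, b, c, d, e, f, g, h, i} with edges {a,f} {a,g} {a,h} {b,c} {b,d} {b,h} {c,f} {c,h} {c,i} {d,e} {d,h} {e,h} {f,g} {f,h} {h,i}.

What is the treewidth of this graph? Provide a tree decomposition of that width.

The largest bag has 3 vertices, giving width 2; this decomposition certifies tw(G) ≤ 2. On the other hand G contains the 3-clique {a, f, g}. A clique must lie in a single bag of any decomposition, so no decomposition can have width below 2. Combining the bounds, tw(G) = 2.

Treewidth 2.
One such decomposition:
Bags: B1 = {c, h, i}  B2 = {c, f, h}  B3 = {b, c, h}  B4 = {b, d, h}  B5 = {a, f, h}  B6 = {a, f, g}  B7 = {d, e, h}
Tree: B1–B2, B2–B3, B3–B4, B2–B5, B5–B6, B4–B7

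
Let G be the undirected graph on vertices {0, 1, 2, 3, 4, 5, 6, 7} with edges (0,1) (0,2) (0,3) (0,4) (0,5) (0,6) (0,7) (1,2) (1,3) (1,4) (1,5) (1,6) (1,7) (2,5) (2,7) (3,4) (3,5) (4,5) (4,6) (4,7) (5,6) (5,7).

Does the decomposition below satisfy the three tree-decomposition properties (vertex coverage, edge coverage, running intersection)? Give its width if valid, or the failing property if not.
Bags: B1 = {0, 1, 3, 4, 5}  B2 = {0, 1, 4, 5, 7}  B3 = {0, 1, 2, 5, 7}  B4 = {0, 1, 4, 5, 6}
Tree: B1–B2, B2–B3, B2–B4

Vertex coverage: the bags together contain {0, 1, 2, 3, 4, 5, 6, 7}, the full vertex set. Edge coverage: each edge of G has both endpoints in at least one bag. Running intersection: for every vertex, the bags containing it form a connected subtree. All three properties hold, so this is a valid tree decomposition of width max|bag| − 1 = 4, and hence tw(G) ≤ 4.

Yes; width 4.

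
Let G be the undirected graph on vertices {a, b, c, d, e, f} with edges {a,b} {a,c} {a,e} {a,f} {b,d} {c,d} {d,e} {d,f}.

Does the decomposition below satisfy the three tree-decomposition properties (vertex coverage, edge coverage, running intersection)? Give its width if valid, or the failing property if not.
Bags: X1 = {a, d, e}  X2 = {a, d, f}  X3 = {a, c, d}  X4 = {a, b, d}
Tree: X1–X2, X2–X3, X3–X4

Yes; width 2.

Checking the three conditions: (i) the bags cover all of {a, b, c, d, e, f}; (ii) for each edge, some bag contains both endpoints; (iii) the bags containing any fixed vertex form a subtree. All hold, so the decomposition is valid with width 3 − 1 = 2.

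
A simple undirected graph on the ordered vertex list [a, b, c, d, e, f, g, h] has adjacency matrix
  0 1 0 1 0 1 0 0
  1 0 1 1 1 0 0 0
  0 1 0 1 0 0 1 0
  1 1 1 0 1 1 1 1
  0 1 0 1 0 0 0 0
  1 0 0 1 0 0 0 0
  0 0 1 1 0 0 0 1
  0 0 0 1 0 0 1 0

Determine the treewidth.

A width-2 tree decomposition is:
Bags: B1 = {a, b, d}  B2 = {b, c, d}  B3 = {b, d, e}  B4 = {c, d, g}  B5 = {d, g, h}  B6 = {a, d, f}
Tree: B1–B2, B1–B3, B2–B4, B4–B5, B1–B6
The largest bag has 3 vertices, giving width 2; this decomposition certifies tw(G) ≤ 2. For the lower bound, the 3 vertices {d, g, h} are pairwise adjacent, and any tree decomposition puts a clique entirely inside one bag — forcing width ≥ 2. Combining the bounds, tw(G) = 2.

2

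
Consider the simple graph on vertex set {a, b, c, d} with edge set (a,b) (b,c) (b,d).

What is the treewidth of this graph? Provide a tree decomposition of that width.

The largest bag has 2 vertices, giving width 1; this decomposition certifies tw(G) ≤ 1. Any graph with an edge has treewidth ≥ 1, and G has the edge b–a. Hence tw(G) = 1 exactly.

Treewidth 1.
One such decomposition:
Bags: B1 = {a, b}  B2 = {b, c}  B3 = {b, d}
Tree: B1–B2, B1–B3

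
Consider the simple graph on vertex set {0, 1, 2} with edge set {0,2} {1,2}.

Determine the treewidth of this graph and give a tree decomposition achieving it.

The largest bag has 2 vertices, giving width 1; this decomposition certifies tw(G) ≤ 1. Any graph with an edge has treewidth ≥ 1, and G has the edge 0–2. Therefore the treewidth is 1.

Treewidth 1.
One optimal decomposition is:
Bags: B1 = {0, 2}  B2 = {1, 2}
Tree: B1–B2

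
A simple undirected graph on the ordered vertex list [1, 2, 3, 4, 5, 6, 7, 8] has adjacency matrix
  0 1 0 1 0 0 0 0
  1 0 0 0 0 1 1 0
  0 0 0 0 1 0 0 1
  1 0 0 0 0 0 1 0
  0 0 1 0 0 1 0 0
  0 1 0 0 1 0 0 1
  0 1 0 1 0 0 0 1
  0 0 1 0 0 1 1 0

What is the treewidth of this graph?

A width-2 tree decomposition is:
Bags: B1 = {3, 5, 6}  B2 = {3, 6, 8}  B3 = {2, 6, 8}  B4 = {2, 7, 8}  B5 = {1, 2, 7}  B6 = {1, 4, 7}
Tree: B1–B2, B2–B3, B3–B4, B4–B5, B5–B6
Every bag has size at most 3, so the width is 3 − 1 = 2 and tw(G) ≤ 2. Since 5–3–8–6–5 is a cycle in G, G is not acyclic. Forests are exactly the graphs of treewidth ≤ 1, so tw(G) ≥ 2. Hence tw(G) = 2 exactly.

2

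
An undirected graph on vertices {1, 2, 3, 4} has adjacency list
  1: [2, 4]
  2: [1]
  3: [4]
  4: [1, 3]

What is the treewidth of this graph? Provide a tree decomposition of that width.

Treewidth 1.
One optimal decomposition is:
Bags: B1 = {1, 2}  B2 = {1, 4}  B3 = {3, 4}
Tree: B1–B2, B2–B3

The largest bag has 2 vertices, giving width 1; this decomposition certifies tw(G) ≤ 1. Any graph with an edge has treewidth ≥ 1, and G has the edge 2–1. The upper and lower bounds meet at 1, so that is the treewidth.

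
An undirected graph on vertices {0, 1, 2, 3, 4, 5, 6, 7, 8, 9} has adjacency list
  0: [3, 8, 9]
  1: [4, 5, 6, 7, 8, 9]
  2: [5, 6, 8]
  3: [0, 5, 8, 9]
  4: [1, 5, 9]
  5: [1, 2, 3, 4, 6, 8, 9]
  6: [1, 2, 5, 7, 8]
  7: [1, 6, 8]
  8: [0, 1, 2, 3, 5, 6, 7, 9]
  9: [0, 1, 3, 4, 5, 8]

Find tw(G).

3

A width-3 tree decomposition is:
Bags: B1 = {1, 5, 6, 8}  B2 = {1, 5, 8, 9}  B3 = {3, 5, 8, 9}  B4 = {1, 6, 7, 8}  B5 = {2, 5, 6, 8}  B6 = {0, 3, 8, 9}  B7 = {1, 4, 5, 9}
Tree: B1–B2, B2–B3, B1–B4, B1–B5, B3–B6, B2–B7
Each bag holds 4 vertices, so the decomposition has width 3, which upper-bounds the treewidth. On the other hand G contains the 4-clique {0, 3, 8, 9}. A clique must lie in a single bag of any decomposition, so no decomposition can have width below 3. Therefore the treewidth is 3.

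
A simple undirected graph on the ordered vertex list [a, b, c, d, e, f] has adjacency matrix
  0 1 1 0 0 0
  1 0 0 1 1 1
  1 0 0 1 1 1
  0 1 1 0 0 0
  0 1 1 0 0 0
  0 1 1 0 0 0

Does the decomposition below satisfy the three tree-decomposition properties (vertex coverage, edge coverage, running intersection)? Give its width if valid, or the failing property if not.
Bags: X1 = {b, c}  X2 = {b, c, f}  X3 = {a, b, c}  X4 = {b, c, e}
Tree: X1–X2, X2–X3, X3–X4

No — vertex d appears in no bag.

A tree decomposition must satisfy three properties: every vertex lies in some bag; for every edge, both endpoints lie together in some bag; and for every vertex, the bags containing it form a connected subtree. Here vertex d appears in no bag, so the decomposition is invalid.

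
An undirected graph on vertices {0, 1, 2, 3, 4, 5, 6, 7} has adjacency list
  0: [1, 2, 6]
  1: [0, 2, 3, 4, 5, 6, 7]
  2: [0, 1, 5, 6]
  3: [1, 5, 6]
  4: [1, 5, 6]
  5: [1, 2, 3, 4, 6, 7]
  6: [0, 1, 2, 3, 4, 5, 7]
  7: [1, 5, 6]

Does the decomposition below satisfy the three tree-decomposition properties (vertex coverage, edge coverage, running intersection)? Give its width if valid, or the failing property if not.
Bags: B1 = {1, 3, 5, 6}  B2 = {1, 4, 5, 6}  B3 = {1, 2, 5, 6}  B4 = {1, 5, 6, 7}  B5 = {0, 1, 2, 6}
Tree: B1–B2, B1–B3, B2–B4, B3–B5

Yes; width 3.

Checking the three conditions: (i) the bags cover all of {0, 1, 2, 3, 4, 5, 6, 7}; (ii) for each edge, some bag contains both endpoints; (iii) the bags containing any fixed vertex form a subtree. All hold, so the decomposition is valid with width 4 − 1 = 3.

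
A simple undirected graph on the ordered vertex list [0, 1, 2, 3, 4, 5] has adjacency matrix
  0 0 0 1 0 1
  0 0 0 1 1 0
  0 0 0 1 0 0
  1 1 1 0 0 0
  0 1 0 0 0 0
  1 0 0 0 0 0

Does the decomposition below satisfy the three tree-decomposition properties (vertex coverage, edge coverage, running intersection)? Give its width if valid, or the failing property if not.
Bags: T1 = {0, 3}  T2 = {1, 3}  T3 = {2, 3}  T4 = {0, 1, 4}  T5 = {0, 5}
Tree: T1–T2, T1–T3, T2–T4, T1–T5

A tree decomposition must satisfy three properties: every vertex lies in some bag; for every edge, both endpoints lie together in some bag; and for every vertex, the bags containing it form a connected subtree. Here bags containing vertex 0 are not connected in the tree, so the decomposition is invalid.

No — bags containing vertex 0 are not connected in the tree.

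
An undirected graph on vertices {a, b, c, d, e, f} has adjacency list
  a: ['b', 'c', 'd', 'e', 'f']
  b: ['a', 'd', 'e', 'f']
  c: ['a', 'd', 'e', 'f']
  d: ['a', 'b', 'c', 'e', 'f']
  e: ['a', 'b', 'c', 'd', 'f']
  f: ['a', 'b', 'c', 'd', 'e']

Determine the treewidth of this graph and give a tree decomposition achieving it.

Treewidth 4.
One optimal decomposition is:
Bags: B1 = {a, c, d, e, f}  B2 = {a, b, d, e, f}
Tree: B1–B2

The largest bag has 5 vertices, giving width 4; this decomposition certifies tw(G) ≤ 4. On the other hand G contains the 5-clique {a, c, d, e, f}. A clique must lie in a single bag of any decomposition, so no decomposition can have width below 4. Therefore the treewidth is 4.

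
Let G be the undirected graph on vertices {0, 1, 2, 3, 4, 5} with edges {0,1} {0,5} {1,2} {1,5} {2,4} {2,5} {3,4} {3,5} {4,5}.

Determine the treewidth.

A width-2 tree decomposition is:
Bags: B1 = {1, 2, 5}  B2 = {0, 1, 5}  B3 = {2, 4, 5}  B4 = {3, 4, 5}
Tree: B1–B2, B1–B3, B3–B4
The largest bag has 3 vertices, giving width 2; this decomposition certifies tw(G) ≤ 2. On the other hand G contains the 3-clique {0, 1, 5}. A clique must lie in a single bag of any decomposition, so no decomposition can have width below 2. Hence tw(G) = 2 exactly.

2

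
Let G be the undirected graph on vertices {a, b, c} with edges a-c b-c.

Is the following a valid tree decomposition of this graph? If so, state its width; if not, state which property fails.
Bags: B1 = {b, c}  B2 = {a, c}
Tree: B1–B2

Yes; width 1.

Checking the three conditions: (i) the bags cover all of {a, b, c}; (ii) for each edge, some bag contains both endpoints; (iii) the bags containing any fixed vertex form a subtree. All hold, so the decomposition is valid with width 2 − 1 = 1.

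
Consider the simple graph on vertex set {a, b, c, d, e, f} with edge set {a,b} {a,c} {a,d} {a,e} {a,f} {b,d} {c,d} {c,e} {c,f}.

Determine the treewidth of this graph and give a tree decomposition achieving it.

Every bag has size at most 3, so the width is 3 − 1 = 2 and tw(G) ≤ 2. On the other hand G contains the 3-clique {a, c, d}. A clique must lie in a single bag of any decomposition, so no decomposition can have width below 2. Therefore the treewidth is 2.

Treewidth 2.
Bags: B1 = {a, c, d}  B2 = {a, c, e}  B3 = {a, c, f}  B4 = {a, b, d}
Tree: B1–B2, B1–B3, B1–B4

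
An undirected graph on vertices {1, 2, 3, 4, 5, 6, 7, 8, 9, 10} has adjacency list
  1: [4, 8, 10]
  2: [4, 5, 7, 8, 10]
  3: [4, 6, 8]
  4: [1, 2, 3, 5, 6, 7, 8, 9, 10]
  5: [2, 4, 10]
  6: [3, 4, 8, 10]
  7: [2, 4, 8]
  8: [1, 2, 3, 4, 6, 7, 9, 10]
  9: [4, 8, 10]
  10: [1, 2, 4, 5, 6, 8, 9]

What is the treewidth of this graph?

A width-3 tree decomposition is:
Bags: B1 = {1, 4, 8, 10}  B2 = {4, 6, 8, 10}  B3 = {2, 4, 8, 10}  B4 = {2, 4, 5, 10}  B5 = {3, 4, 6, 8}  B6 = {4, 8, 9, 10}  B7 = {2, 4, 7, 8}
Tree: B1–B2, B2–B3, B3–B4, B2–B5, B3–B6, B3–B7
The largest bag has 4 vertices, giving width 3; this decomposition certifies tw(G) ≤ 3. Conversely, {1, 4, 8, 10} is a clique of size 4, and the vertices of any clique must share a bag in every tree decomposition; so some bag has ≥ 4 vertices and tw(G) ≥ 3. Hence tw(G) = 3 exactly.

3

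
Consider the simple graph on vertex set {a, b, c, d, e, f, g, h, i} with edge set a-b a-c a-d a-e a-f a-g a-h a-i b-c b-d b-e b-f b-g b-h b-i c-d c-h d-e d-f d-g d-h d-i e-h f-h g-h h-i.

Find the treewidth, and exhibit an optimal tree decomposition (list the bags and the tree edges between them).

The largest bag has 5 vertices, giving width 4; this decomposition certifies tw(G) ≤ 4. For the lower bound, the 5 vertices {a, b, d, f, h} are pairwise adjacent, and any tree decomposition puts a clique entirely inside one bag — forcing width ≥ 4. Hence tw(G) = 4 exactly.

Treewidth 4.
One such decomposition:
Bags: B1 = {a, b, d, h, i}  B2 = {a, b, c, d, h}  B3 = {a, b, d, f, h}  B4 = {a, b, d, e, h}  B5 = {a, b, d, g, h}
Tree: B1–B2, B1–B3, B2–B4, B4–B5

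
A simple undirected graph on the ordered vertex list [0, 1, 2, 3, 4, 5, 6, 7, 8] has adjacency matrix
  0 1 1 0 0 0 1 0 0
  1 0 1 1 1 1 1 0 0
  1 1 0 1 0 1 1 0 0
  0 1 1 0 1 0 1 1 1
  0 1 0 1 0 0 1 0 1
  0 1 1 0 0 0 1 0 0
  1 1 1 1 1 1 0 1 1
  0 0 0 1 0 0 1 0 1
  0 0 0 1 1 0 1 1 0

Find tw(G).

3

A width-3 tree decomposition is:
Bags: B1 = {1, 2, 3, 6}  B2 = {1, 3, 4, 6}  B3 = {0, 1, 2, 6}  B4 = {1, 2, 5, 6}  B5 = {3, 4, 6, 8}  B6 = {3, 6, 7, 8}
Tree: B1–B2, B1–B3, B1–B4, B2–B5, B5–B6
Each bag holds 4 vertices, so the decomposition has width 3, which upper-bounds the treewidth. Conversely, {3, 4, 6, 8} is a clique of size 4, and the vertices of any clique must share a bag in every tree decomposition; so some bag has ≥ 4 vertices and tw(G) ≥ 3. Therefore the treewidth is 3.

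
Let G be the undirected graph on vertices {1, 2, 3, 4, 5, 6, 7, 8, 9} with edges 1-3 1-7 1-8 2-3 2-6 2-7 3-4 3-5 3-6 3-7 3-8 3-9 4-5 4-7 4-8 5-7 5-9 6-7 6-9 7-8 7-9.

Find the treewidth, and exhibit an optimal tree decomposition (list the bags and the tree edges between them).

Treewidth 3.
Bags: B1 = {3, 4, 7, 8}  B2 = {3, 4, 5, 7}  B3 = {3, 5, 7, 9}  B4 = {3, 6, 7, 9}  B5 = {2, 3, 6, 7}  B6 = {1, 3, 7, 8}
Tree: B1–B2, B2–B3, B3–B4, B4–B5, B1–B6

Each bag holds 4 vertices, so the decomposition has width 3, which upper-bounds the treewidth. On the other hand G contains the 4-clique {1, 3, 7, 8}. A clique must lie in a single bag of any decomposition, so no decomposition can have width below 3. Therefore the treewidth is 3.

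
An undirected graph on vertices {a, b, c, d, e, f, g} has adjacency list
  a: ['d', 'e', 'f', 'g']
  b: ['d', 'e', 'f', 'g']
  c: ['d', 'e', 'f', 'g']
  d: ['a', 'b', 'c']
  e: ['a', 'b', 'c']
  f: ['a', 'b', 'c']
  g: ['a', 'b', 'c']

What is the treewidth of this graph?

3

A width-3 tree decomposition is:
Bags: B1 = {a, b, c, e}  B2 = {a, b, c, f}  B3 = {a, b, c, d}  B4 = {a, b, c, g}
Tree: B1–B2, B2–B3, B3–B4
Every bag has size at most 4, so the width is 4 − 1 = 3 and tw(G) ≤ 3. For the lower bound: the 4 vertex sets {a,e}, {c,f}, {b}, {d} are disjoint, each induces a connected subgraph, and every pair is joined by at least one edge of G. Contracting each set to a single vertex therefore yields K_{4} as a minor, and since treewidth is minor-monotone, tw(G) ≥ tw(K_{4}) = 3. Therefore the treewidth is 3.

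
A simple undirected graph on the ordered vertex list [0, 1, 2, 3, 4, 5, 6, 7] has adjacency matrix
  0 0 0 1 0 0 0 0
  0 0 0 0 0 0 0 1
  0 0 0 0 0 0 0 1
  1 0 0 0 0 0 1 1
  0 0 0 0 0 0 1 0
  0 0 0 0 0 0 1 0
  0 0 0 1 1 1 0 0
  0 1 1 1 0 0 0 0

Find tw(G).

A width-1 tree decomposition is:
Bags: B1 = {3, 6}  B2 = {3, 7}  B3 = {5, 6}  B4 = {4, 6}  B5 = {2, 7}  B6 = {1, 7}  B7 = {0, 3}
Tree: B1–B2, B1–B3, B1–B4, B2–B5, B2–B6, B2–B7
Every bag has size at most 2, so the width is 2 − 1 = 1 and tw(G) ≤ 1. Since G has at least one edge (e.g. 3–6), it is not an edgeless graph, so tw(G) ≥ 1. Therefore the treewidth is 1.

1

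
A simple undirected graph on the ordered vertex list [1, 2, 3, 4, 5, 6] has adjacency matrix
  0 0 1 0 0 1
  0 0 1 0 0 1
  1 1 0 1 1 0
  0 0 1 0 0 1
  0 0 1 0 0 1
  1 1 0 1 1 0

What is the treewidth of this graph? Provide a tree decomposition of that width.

Each bag holds 3 vertices, so the decomposition has width 2, which upper-bounds the treewidth. For the lower bound, G contains the cycle 6–2–3–1–6, so G is not a forest; only forests have treewidth ≤ 1, hence tw(G) ≥ 2. Hence tw(G) = 2 exactly.

Treewidth 2.
One such decomposition:
Bags: B1 = {2, 3, 6}  B2 = {1, 3, 6}  B3 = {3, 4, 6}  B4 = {3, 5, 6}
Tree: B1–B2, B2–B3, B3–B4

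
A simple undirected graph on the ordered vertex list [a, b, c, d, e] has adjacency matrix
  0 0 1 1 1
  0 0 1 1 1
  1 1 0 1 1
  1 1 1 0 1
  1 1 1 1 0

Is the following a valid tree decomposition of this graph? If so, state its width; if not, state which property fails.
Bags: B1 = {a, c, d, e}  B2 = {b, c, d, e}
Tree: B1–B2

Checking the three conditions: (i) the bags cover all of {a, b, c, d, e}; (ii) for each edge, some bag contains both endpoints; (iii) the bags containing any fixed vertex form a subtree. All hold, so the decomposition is valid with width 4 − 1 = 3.

Yes; width 3.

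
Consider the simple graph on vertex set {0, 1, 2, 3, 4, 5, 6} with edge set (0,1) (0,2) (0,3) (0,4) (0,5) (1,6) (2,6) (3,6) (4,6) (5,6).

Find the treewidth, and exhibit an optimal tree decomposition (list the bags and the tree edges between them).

Treewidth 2.
One such decomposition:
Bags: B1 = {0, 2, 6}  B2 = {0, 5, 6}  B3 = {0, 3, 6}  B4 = {0, 1, 6}  B5 = {0, 4, 6}
Tree: B1–B2, B2–B3, B3–B4, B4–B5

The largest bag has 3 vertices, giving width 2; this decomposition certifies tw(G) ≤ 2. For the lower bound, G contains the cycle 0–2–6–5–0, so G is not a forest; only forests have treewidth ≤ 1, hence tw(G) ≥ 2. Therefore the treewidth is 2.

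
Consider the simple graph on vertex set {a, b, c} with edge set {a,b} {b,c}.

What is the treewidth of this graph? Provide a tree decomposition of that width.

Each bag holds 2 vertices, so the decomposition has width 1, which upper-bounds the treewidth. Since G has at least one edge (e.g. b–c), it is not an edgeless graph, so tw(G) ≥ 1. Therefore the treewidth is 1.

Treewidth 1.
One such decomposition:
Bags: B1 = {b, c}  B2 = {a, b}
Tree: B1–B2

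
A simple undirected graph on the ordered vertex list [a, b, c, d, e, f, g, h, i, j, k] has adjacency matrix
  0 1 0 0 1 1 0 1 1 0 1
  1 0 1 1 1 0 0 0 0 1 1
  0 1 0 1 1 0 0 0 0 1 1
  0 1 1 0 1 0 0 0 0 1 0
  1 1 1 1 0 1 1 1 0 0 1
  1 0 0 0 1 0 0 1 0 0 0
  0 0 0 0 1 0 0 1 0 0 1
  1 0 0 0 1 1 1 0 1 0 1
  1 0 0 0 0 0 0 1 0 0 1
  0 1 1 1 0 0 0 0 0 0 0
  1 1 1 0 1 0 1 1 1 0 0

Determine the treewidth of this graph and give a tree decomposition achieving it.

The largest bag has 4 vertices, giving width 3; this decomposition certifies tw(G) ≤ 3. Conversely, {b, c, d, j} is a clique of size 4, and the vertices of any clique must share a bag in every tree decomposition; so some bag has ≥ 4 vertices and tw(G) ≥ 3. Hence tw(G) = 3 exactly.

Treewidth 3.
One optimal decomposition is:
Bags: B1 = {a, e, h, k}  B2 = {a, b, e, k}  B3 = {a, h, i, k}  B4 = {a, e, f, h}  B5 = {e, g, h, k}  B6 = {b, c, e, k}  B7 = {b, c, d, e}  B8 = {b, c, d, j}
Tree: B1–B2, B1–B3, B1–B4, B1–B5, B2–B6, B6–B7, B7–B8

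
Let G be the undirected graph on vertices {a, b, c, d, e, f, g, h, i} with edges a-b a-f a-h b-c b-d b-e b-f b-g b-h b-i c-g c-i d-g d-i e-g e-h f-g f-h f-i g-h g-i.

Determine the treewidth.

A width-3 tree decomposition is:
Bags: B1 = {b, c, g, i}  B2 = {b, f, g, i}  B3 = {b, f, g, h}  B4 = {a, b, f, h}  B5 = {b, d, g, i}  B6 = {b, e, g, h}
Tree: B1–B2, B2–B3, B3–B4, B2–B5, B3–B6
The largest bag has 4 vertices, giving width 3; this decomposition certifies tw(G) ≤ 3. For the lower bound, the 4 vertices {b, e, g, h} are pairwise adjacent, and any tree decomposition puts a clique entirely inside one bag — forcing width ≥ 3. The upper and lower bounds meet at 3, so that is the treewidth.

3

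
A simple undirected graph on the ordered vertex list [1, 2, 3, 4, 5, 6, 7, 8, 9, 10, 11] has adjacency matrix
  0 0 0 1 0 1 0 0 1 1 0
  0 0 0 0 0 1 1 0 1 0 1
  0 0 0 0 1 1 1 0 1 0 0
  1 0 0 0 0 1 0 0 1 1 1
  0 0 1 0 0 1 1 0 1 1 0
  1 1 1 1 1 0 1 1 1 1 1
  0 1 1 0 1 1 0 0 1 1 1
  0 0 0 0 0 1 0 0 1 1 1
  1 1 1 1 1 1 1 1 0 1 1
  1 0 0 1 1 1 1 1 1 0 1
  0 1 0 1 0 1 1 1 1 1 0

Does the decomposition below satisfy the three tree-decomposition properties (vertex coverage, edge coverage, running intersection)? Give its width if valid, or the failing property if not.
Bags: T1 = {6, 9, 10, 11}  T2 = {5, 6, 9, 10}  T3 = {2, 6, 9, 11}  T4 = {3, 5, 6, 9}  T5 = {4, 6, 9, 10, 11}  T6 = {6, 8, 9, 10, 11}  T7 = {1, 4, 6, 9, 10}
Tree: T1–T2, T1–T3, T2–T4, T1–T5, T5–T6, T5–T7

No — vertex 7 appears in no bag.

A tree decomposition must satisfy three properties: every vertex lies in some bag; for every edge, both endpoints lie together in some bag; and for every vertex, the bags containing it form a connected subtree. Here vertex 7 appears in no bag, so the decomposition is invalid.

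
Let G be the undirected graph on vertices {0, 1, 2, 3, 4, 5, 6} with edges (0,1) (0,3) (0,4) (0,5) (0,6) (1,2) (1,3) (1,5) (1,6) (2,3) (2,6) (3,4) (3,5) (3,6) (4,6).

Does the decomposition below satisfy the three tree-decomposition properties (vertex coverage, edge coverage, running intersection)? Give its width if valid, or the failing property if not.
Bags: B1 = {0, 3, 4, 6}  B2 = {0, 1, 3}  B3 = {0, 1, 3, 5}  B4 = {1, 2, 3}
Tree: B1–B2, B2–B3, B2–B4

No — edge (6,1) lies in no bag.

A tree decomposition must satisfy three properties: every vertex lies in some bag; for every edge, both endpoints lie together in some bag; and for every vertex, the bags containing it form a connected subtree. Here edge (6,1) lies in no bag, so the decomposition is invalid.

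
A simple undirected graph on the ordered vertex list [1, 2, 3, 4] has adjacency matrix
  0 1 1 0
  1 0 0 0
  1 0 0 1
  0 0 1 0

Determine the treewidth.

A width-1 tree decomposition is:
Bags: B1 = {1, 2}  B2 = {1, 3}  B3 = {3, 4}
Tree: B1–B2, B2–B3
Each bag holds 2 vertices, so the decomposition has width 1, which upper-bounds the treewidth. G has an edge, so its treewidth is at least 1. The upper and lower bounds meet at 1, so that is the treewidth.

1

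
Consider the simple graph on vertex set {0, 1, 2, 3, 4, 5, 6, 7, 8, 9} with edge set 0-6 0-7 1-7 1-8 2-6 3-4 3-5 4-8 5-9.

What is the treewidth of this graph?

A width-1 tree decomposition is:
Bags: B1 = {2, 6}  B2 = {0, 6}  B3 = {0, 7}  B4 = {1, 7}  B5 = {1, 8}  B6 = {4, 8}  B7 = {3, 4}  B8 = {3, 5}  B9 = {5, 9}
Tree: B1–B2, B2–B3, B3–B4, B4–B5, B5–B6, B6–B7, B7–B8, B8–B9
Each bag holds 2 vertices, so the decomposition has width 1, which upper-bounds the treewidth. Any graph with an edge has treewidth ≥ 1, and G has the edge 2–6. Therefore the treewidth is 1.

1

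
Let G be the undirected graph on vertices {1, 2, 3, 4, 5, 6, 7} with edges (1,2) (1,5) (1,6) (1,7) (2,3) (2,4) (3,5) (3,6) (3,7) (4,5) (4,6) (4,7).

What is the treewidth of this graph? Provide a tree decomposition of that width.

Treewidth 3.
One such decomposition:
Bags: B1 = {1, 3, 4, 5}  B2 = {1, 3, 4, 7}  B3 = {1, 2, 3, 4}  B4 = {1, 3, 4, 6}
Tree: B1–B2, B2–B3, B3–B4

Every bag has size at most 4, so the width is 4 − 1 = 3 and tw(G) ≤ 3. For the lower bound: the 4 vertex sets {1,5}, {3,7}, {4}, {2} are disjoint, each induces a connected subgraph, and every pair is joined by at least one edge of G. Contracting each set to a single vertex therefore yields K_{4} as a minor, and since treewidth is minor-monotone, tw(G) ≥ tw(K_{4}) = 3. Hence tw(G) = 3 exactly.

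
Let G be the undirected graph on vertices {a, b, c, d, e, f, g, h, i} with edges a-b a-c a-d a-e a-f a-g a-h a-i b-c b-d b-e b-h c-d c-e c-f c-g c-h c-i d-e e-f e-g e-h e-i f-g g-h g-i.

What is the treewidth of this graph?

4

A width-4 tree decomposition is:
Bags: B1 = {a, b, c, e, h}  B2 = {a, b, c, d, e}  B3 = {a, c, e, g, h}  B4 = {a, c, e, g, i}  B5 = {a, c, e, f, g}
Tree: B1–B2, B1–B3, B3–B4, B4–B5
Every bag has size at most 5, so the width is 5 − 1 = 4 and tw(G) ≤ 4. On the other hand G contains the 5-clique {a, b, c, d, e}. A clique must lie in a single bag of any decomposition, so no decomposition can have width below 4. Hence tw(G) = 4 exactly.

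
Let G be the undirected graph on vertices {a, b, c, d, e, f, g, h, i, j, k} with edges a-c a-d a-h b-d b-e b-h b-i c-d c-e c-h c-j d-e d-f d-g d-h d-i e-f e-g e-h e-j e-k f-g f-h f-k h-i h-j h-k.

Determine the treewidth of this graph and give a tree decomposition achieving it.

Treewidth 3.
Bags: B1 = {c, d, e, h}  B2 = {b, d, e, h}  B3 = {b, d, h, i}  B4 = {d, e, f, h}  B5 = {a, c, d, h}  B6 = {c, e, h, j}  B7 = {e, f, h, k}  B8 = {d, e, f, g}
Tree: B1–B2, B2–B3, B2–B4, B1–B5, B1–B6, B4–B7, B4–B8

The largest bag has 4 vertices, giving width 3; this decomposition certifies tw(G) ≤ 3. Conversely, {d, e, f, g} is a clique of size 4, and the vertices of any clique must share a bag in every tree decomposition; so some bag has ≥ 4 vertices and tw(G) ≥ 3. Hence tw(G) = 3 exactly.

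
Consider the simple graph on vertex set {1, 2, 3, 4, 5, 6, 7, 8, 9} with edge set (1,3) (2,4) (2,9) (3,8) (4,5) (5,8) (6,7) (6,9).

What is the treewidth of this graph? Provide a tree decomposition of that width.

The largest bag has 2 vertices, giving width 1; this decomposition certifies tw(G) ≤ 1. Since G has at least one edge (e.g. 1–3), it is not an edgeless graph, so tw(G) ≥ 1. Hence tw(G) = 1 exactly.

Treewidth 1.
Bags: B1 = {1, 3}  B2 = {3, 8}  B3 = {5, 8}  B4 = {4, 5}  B5 = {2, 4}  B6 = {2, 9}  B7 = {6, 9}  B8 = {6, 7}
Tree: B1–B2, B2–B3, B3–B4, B4–B5, B5–B6, B6–B7, B7–B8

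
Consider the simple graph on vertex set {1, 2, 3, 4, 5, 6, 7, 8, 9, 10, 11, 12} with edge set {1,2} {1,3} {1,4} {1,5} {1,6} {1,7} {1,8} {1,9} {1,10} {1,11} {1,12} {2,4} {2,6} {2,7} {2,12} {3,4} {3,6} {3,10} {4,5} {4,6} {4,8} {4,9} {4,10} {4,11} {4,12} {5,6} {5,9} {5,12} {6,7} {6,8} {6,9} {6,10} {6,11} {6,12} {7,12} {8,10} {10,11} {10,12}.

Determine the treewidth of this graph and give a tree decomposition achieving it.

Each bag holds 5 vertices, so the decomposition has width 4, which upper-bounds the treewidth. On the other hand G contains the 5-clique {1, 4, 5, 6, 9}. A clique must lie in a single bag of any decomposition, so no decomposition can have width below 4. The upper and lower bounds meet at 4, so that is the treewidth.

Treewidth 4.
Bags: B1 = {1, 4, 5, 6, 12}  B2 = {1, 2, 4, 6, 12}  B3 = {1, 4, 6, 10, 12}  B4 = {1, 2, 6, 7, 12}  B5 = {1, 4, 6, 10, 11}  B6 = {1, 4, 6, 8, 10}  B7 = {1, 4, 5, 6, 9}  B8 = {1, 3, 4, 6, 10}
Tree: B1–B2, B2–B3, B2–B4, B3–B5, B3–B6, B1–B7, B6–B8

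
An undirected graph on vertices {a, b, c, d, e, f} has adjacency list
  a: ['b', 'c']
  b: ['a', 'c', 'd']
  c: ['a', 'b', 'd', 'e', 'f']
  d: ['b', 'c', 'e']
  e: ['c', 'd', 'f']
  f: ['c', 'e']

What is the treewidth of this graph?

2

A width-2 tree decomposition is:
Bags: B1 = {a, b, c}  B2 = {b, c, d}  B3 = {c, d, e}  B4 = {c, e, f}
Tree: B1–B2, B2–B3, B3–B4
The largest bag has 3 vertices, giving width 2; this decomposition certifies tw(G) ≤ 2. For the lower bound, the 3 vertices {c, d, e} are pairwise adjacent, and any tree decomposition puts a clique entirely inside one bag — forcing width ≥ 2. Therefore the treewidth is 2.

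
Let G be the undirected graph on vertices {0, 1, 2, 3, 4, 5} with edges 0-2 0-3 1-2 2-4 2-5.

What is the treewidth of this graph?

1

A width-1 tree decomposition is:
Bags: B1 = {2, 4}  B2 = {1, 2}  B3 = {2, 5}  B4 = {0, 2}  B5 = {0, 3}
Tree: B1–B2, B1–B3, B3–B4, B4–B5
Each bag holds 2 vertices, so the decomposition has width 1, which upper-bounds the treewidth. Since G has at least one edge (e.g. 2–4), it is not an edgeless graph, so tw(G) ≥ 1. Hence tw(G) = 1 exactly.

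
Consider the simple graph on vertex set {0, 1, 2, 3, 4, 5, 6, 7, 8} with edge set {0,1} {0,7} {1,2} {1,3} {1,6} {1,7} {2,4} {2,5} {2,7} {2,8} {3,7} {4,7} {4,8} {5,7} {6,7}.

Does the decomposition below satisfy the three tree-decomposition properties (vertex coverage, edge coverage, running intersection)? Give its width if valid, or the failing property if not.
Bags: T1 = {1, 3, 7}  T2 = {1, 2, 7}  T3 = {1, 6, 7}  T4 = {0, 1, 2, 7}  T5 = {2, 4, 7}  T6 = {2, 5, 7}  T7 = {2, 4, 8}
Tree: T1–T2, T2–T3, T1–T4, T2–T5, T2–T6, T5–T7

No — bags containing vertex 2 are not connected in the tree.

A tree decomposition must satisfy three properties: every vertex lies in some bag; for every edge, both endpoints lie together in some bag; and for every vertex, the bags containing it form a connected subtree. Here bags containing vertex 2 are not connected in the tree, so the decomposition is invalid.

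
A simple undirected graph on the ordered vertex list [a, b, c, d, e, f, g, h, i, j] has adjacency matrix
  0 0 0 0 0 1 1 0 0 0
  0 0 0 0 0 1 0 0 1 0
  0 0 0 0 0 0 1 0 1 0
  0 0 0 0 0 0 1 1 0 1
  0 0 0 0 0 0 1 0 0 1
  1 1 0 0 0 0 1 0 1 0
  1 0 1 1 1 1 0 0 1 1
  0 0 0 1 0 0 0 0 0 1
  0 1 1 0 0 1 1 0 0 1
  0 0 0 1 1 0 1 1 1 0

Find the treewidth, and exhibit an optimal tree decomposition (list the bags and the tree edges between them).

The largest bag has 3 vertices, giving width 2; this decomposition certifies tw(G) ≤ 2. On the other hand G contains the 3-clique {d, g, j}. A clique must lie in a single bag of any decomposition, so no decomposition can have width below 2. The upper and lower bounds meet at 2, so that is the treewidth.

Treewidth 2.
One such decomposition:
Bags: B1 = {f, g, i}  B2 = {g, i, j}  B3 = {d, g, j}  B4 = {e, g, j}  B5 = {c, g, i}  B6 = {a, f, g}  B7 = {b, f, i}  B8 = {d, h, j}
Tree: B1–B2, B2–B3, B3–B4, B2–B5, B1–B6, B1–B7, B3–B8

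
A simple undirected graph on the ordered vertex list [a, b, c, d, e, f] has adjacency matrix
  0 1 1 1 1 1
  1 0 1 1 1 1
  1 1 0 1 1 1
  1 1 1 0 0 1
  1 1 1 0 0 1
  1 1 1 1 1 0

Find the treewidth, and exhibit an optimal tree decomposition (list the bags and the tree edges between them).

Each bag holds 5 vertices, so the decomposition has width 4, which upper-bounds the treewidth. On the other hand G contains the 5-clique {a, b, c, d, f}. A clique must lie in a single bag of any decomposition, so no decomposition can have width below 4. Therefore the treewidth is 4.

Treewidth 4.
One such decomposition:
Bags: B1 = {a, b, c, d, f}  B2 = {a, b, c, e, f}
Tree: B1–B2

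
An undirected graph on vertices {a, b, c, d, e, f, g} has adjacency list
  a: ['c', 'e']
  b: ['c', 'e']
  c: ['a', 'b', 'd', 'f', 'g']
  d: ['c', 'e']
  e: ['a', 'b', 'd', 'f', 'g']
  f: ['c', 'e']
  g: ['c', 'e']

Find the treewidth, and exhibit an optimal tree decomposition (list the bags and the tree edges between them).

Treewidth 2.
One such decomposition:
Bags: B1 = {c, e, f}  B2 = {b, c, e}  B3 = {a, c, e}  B4 = {c, d, e}  B5 = {c, e, g}
Tree: B1–B2, B2–B3, B3–B4, B4–B5

Each bag holds 3 vertices, so the decomposition has width 2, which upper-bounds the treewidth. Since c–f–e–b–c is a cycle in G, G is not acyclic. Forests are exactly the graphs of treewidth ≤ 1, so tw(G) ≥ 2. Combining the bounds, tw(G) = 2.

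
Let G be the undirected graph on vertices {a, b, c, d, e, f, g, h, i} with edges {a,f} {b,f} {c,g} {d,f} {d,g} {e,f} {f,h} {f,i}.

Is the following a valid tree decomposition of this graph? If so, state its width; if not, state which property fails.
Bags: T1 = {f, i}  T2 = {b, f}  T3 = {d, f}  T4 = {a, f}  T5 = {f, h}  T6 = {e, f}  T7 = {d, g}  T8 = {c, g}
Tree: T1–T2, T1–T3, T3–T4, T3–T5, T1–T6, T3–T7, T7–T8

Vertex coverage: the bags together contain {a, b, c, d, e, f, g, h, i}, the full vertex set. Edge coverage: each edge of G has both endpoints in at least one bag. Running intersection: for every vertex, the bags containing it form a connected subtree. All three properties hold, so this is a valid tree decomposition of width max|bag| − 1 = 1, and hence tw(G) ≤ 1.

Yes; width 1.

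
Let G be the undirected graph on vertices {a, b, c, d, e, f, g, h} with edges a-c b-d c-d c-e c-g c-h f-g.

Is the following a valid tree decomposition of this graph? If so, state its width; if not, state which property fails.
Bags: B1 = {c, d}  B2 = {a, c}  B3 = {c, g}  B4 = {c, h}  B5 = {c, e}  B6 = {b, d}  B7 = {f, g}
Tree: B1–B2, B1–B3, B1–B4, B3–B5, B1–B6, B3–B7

Yes; width 1.

Every vertex of G appears in some bag (union = {a, b, c, d, e, f, g, h}); every edge is covered by a bag; and for each vertex v the set of bags containing v is connected in the bag tree. The decomposition is therefore valid. The largest bag has 2 vertices, so the width is 1.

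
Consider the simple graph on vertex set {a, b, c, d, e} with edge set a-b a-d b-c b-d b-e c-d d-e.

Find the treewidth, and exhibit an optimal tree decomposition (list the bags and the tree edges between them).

Every bag has size at most 3, so the width is 3 − 1 = 2 and tw(G) ≤ 2. On the other hand G contains the 3-clique {b, d, e}. A clique must lie in a single bag of any decomposition, so no decomposition can have width below 2. Combining the bounds, tw(G) = 2.

Treewidth 2.
One optimal decomposition is:
Bags: B1 = {b, c, d}  B2 = {b, d, e}  B3 = {a, b, d}
Tree: B1–B2, B2–B3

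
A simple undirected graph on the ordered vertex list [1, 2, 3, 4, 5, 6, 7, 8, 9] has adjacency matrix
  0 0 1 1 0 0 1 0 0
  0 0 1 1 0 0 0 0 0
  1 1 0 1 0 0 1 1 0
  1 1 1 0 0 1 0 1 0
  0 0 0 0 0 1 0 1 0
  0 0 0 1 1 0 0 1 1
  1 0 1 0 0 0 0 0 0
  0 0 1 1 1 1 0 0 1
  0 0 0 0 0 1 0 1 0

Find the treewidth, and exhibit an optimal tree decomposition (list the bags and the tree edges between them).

Treewidth 2.
Bags: B1 = {6, 8, 9}  B2 = {4, 6, 8}  B3 = {3, 4, 8}  B4 = {5, 6, 8}  B5 = {2, 3, 4}  B6 = {1, 3, 4}  B7 = {1, 3, 7}
Tree: B1–B2, B2–B3, B1–B4, B3–B5, B5–B6, B6–B7

Each bag holds 3 vertices, so the decomposition has width 2, which upper-bounds the treewidth. For the lower bound, the 3 vertices {6, 8, 9} are pairwise adjacent, and any tree decomposition puts a clique entirely inside one bag — forcing width ≥ 2. Combining the bounds, tw(G) = 2.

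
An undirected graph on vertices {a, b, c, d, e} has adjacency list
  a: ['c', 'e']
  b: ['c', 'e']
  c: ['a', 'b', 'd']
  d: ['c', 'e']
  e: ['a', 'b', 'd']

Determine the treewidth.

2

A width-2 tree decomposition is:
Bags: B1 = {c, d, e}  B2 = {b, c, e}  B3 = {a, c, e}
Tree: B1–B2, B2–B3
The largest bag has 3 vertices, giving width 2; this decomposition certifies tw(G) ≤ 2. The edges e–d–c–b–e form a cycle, so G is not a tree and its treewidth is at least 2. The upper and lower bounds meet at 2, so that is the treewidth.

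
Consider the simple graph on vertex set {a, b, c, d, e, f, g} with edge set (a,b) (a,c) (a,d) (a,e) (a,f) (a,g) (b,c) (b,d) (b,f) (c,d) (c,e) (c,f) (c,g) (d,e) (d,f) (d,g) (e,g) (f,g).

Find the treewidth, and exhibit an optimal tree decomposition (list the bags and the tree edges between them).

Every bag has size at most 5, so the width is 5 − 1 = 4 and tw(G) ≤ 4. For the lower bound, the 5 vertices {a, c, d, e, g} are pairwise adjacent, and any tree decomposition puts a clique entirely inside one bag — forcing width ≥ 4. Therefore the treewidth is 4.

Treewidth 4.
One such decomposition:
Bags: B1 = {a, c, d, f, g}  B2 = {a, b, c, d, f}  B3 = {a, c, d, e, g}
Tree: B1–B2, B1–B3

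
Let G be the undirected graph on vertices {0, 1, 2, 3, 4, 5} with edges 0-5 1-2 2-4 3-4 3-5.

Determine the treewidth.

A width-1 tree decomposition is:
Bags: B1 = {3, 4}  B2 = {3, 5}  B3 = {0, 5}  B4 = {2, 4}  B5 = {1, 2}
Tree: B1–B2, B2–B3, B1–B4, B4–B5
Each bag holds 2 vertices, so the decomposition has width 1, which upper-bounds the treewidth. G has an edge, so its treewidth is at least 1. Hence tw(G) = 1 exactly.

1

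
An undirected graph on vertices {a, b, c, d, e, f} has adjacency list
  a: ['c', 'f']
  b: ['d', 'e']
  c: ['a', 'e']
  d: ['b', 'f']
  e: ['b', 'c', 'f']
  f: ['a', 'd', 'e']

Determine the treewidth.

A width-2 tree decomposition is:
Bags: B1 = {b, d, e}  B2 = {d, e, f}  B3 = {c, e, f}  B4 = {a, c, f}
Tree: B1–B2, B2–B3, B3–B4
Every bag has size at most 3, so the width is 3 − 1 = 2 and tw(G) ≤ 2. The edges b–d–f–e–b form a cycle, so G is not a tree and its treewidth is at least 2. The upper and lower bounds meet at 2, so that is the treewidth.

2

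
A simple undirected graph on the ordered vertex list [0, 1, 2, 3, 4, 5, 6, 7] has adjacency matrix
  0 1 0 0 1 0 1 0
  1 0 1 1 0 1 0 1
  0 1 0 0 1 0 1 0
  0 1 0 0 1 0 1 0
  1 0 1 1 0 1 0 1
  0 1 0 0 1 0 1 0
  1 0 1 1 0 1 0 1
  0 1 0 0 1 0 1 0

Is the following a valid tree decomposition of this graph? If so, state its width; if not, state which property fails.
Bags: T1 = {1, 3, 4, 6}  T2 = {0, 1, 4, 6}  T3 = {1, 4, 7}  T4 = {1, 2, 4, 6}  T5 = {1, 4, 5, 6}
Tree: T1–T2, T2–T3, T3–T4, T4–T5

No — edge (6,7) lies in no bag.

A tree decomposition must satisfy three properties: every vertex lies in some bag; for every edge, both endpoints lie together in some bag; and for every vertex, the bags containing it form a connected subtree. Here edge (6,7) lies in no bag, so the decomposition is invalid.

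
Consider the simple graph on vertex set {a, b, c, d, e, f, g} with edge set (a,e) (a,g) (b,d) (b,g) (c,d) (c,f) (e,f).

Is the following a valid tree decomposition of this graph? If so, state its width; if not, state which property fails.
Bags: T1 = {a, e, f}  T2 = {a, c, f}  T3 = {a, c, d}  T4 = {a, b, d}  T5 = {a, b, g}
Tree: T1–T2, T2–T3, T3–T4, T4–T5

Yes; width 2.

Checking the three conditions: (i) the bags cover all of {a, b, c, d, e, f, g}; (ii) for each edge, some bag contains both endpoints; (iii) the bags containing any fixed vertex form a subtree. All hold, so the decomposition is valid with width 3 − 1 = 2.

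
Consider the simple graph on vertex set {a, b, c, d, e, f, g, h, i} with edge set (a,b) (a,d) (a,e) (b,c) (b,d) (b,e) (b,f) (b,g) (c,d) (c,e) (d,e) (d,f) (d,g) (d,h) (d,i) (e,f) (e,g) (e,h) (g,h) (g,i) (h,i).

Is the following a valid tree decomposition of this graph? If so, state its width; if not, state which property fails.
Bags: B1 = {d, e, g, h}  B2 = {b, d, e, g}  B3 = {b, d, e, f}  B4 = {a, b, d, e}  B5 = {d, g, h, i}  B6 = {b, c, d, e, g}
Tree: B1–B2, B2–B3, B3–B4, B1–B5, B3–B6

A tree decomposition must satisfy three properties: every vertex lies in some bag; for every edge, both endpoints lie together in some bag; and for every vertex, the bags containing it form a connected subtree. Here bags containing vertex g are not connected in the tree, so the decomposition is invalid.

No — bags containing vertex g are not connected in the tree.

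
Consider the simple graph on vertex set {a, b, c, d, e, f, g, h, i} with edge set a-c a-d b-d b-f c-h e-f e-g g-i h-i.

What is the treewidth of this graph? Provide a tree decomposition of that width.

The largest bag has 3 vertices, giving width 2; this decomposition certifies tw(G) ≤ 2. Since e–g–i–h–c–a–d–b–f–e is a cycle in G, G is not acyclic. Forests are exactly the graphs of treewidth ≤ 1, so tw(G) ≥ 2. Hence tw(G) = 2 exactly.

Treewidth 2.
One such decomposition:
Bags: B1 = {e, g, i}  B2 = {e, h, i}  B3 = {c, e, h}  B4 = {a, c, e}  B5 = {a, d, e}  B6 = {b, d, e}  B7 = {b, e, f}
Tree: B1–B2, B2–B3, B3–B4, B4–B5, B5–B6, B6–B7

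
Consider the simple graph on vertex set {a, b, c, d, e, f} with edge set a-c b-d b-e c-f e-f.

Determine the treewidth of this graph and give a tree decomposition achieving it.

Treewidth 1.
One optimal decomposition is:
Bags: B1 = {a, c}  B2 = {c, f}  B3 = {e, f}  B4 = {b, e}  B5 = {b, d}
Tree: B1–B2, B2–B3, B3–B4, B4–B5

Every bag has size at most 2, so the width is 2 − 1 = 1 and tw(G) ≤ 1. Since G has at least one edge (e.g. a–c), it is not an edgeless graph, so tw(G) ≥ 1. Therefore the treewidth is 1.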